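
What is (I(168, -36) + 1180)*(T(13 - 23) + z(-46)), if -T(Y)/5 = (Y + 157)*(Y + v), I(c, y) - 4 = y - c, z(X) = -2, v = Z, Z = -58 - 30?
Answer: 70587440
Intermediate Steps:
Z = -88
v = -88
I(c, y) = 4 + y - c (I(c, y) = 4 + (y - c) = 4 + y - c)
T(Y) = -5*(-88 + Y)*(157 + Y) (T(Y) = -5*(Y + 157)*(Y - 88) = -5*(157 + Y)*(-88 + Y) = -5*(-88 + Y)*(157 + Y))
(I(168, -36) + 1180)*(T(13 - 23) + z(-46)) = ((4 - 36 - 1*168) + 1180)*((69080 - 345*(13 - 23) - 5*(13 - 23)²) - 2) = ((4 - 36 - 168) + 1180)*((69080 - 345*(-10) - 5*(-10)²) - 2) = (-200 + 1180)*((69080 + 3450 - 5*100) - 2) = 980*((69080 + 3450 - 500) - 2) = 980*(72030 - 2) = 980*72028 = 70587440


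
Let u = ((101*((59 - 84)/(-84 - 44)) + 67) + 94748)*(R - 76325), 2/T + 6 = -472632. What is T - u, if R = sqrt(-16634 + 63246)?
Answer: 218948925984435247/30248832 - 12138845*sqrt(11653)/64 ≈ 7.2178e+9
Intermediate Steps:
R = 2*sqrt(11653) (R = sqrt(46612) = 2*sqrt(11653) ≈ 215.90)
T = -1/236319 (T = 2/(-6 - 472632) = 2/(-472638) = 2*(-1/472638) = -1/236319 ≈ -4.2316e-6)
u = -926497344625/128 + 12138845*sqrt(11653)/64 (u = ((101*((59 - 84)/(-84 - 44)) + 67) + 94748)*(2*sqrt(11653) - 76325) = ((101*(-25/(-128)) + 67) + 94748)*(-76325 + 2*sqrt(11653)) = ((101*(-25*(-1/128)) + 67) + 94748)*(-76325 + 2*sqrt(11653)) = ((101*(25/128) + 67) + 94748)*(-76325 + 2*sqrt(11653)) = ((2525/128 + 67) + 94748)*(-76325 + 2*sqrt(11653)) = (11101/128 + 94748)*(-76325 + 2*sqrt(11653)) = 12138845*(-76325 + 2*sqrt(11653))/128 = -926497344625/128 + 12138845*sqrt(11653)/64 ≈ -7.2178e+9)
T - u = -1/236319 - (-926497344625/128 + 12138845*sqrt(11653)/64) = -1/236319 + (926497344625/128 - 12138845*sqrt(11653)/64) = 218948925984435247/30248832 - 12138845*sqrt(11653)/64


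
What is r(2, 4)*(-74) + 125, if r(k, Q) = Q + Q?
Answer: -467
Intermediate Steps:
r(k, Q) = 2*Q
r(2, 4)*(-74) + 125 = (2*4)*(-74) + 125 = 8*(-74) + 125 = -592 + 125 = -467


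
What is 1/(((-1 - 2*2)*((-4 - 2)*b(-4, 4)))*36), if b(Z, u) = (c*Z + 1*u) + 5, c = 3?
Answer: -1/3240 ≈ -0.00030864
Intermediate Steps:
b(Z, u) = 5 + u + 3*Z (b(Z, u) = (3*Z + 1*u) + 5 = (3*Z + u) + 5 = (u + 3*Z) + 5 = 5 + u + 3*Z)
1/(((-1 - 2*2)*((-4 - 2)*b(-4, 4)))*36) = 1/(((-1 - 2*2)*((-4 - 2)*(5 + 4 + 3*(-4))))*36) = 1/(((-1 - 4)*(-6*(5 + 4 - 12)))*36) = 1/(-(-30)*(-3)*36) = 1/(-5*18*36) = 1/(-90*36) = 1/(-3240) = -1/3240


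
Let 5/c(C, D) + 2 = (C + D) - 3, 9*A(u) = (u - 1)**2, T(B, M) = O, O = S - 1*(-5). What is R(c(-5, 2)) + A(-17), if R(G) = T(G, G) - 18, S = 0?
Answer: 23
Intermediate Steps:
O = 5 (O = 0 - 1*(-5) = 0 + 5 = 5)
T(B, M) = 5
A(u) = (-1 + u)**2/9 (A(u) = (u - 1)**2/9 = (-1 + u)**2/9)
c(C, D) = 5/(-5 + C + D) (c(C, D) = 5/(-2 + ((C + D) - 3)) = 5/(-2 + (-3 + C + D)) = 5/(-5 + C + D))
R(G) = -13 (R(G) = 5 - 18 = -13)
R(c(-5, 2)) + A(-17) = -13 + (-1 - 17)**2/9 = -13 + (1/9)*(-18)**2 = -13 + (1/9)*324 = -13 + 36 = 23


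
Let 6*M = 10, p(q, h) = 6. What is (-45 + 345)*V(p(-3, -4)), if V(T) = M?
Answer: 500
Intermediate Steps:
M = 5/3 (M = (1/6)*10 = 5/3 ≈ 1.6667)
V(T) = 5/3
(-45 + 345)*V(p(-3, -4)) = (-45 + 345)*(5/3) = 300*(5/3) = 500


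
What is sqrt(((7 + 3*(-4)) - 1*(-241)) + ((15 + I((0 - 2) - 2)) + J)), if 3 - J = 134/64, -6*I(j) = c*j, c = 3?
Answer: 25*sqrt(26)/8 ≈ 15.934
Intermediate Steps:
I(j) = -j/2
J = 29/32 (J = 3 - 134/64 = 3 - 1*67/32 = 3 - 67/32 = 29/32 ≈ 0.90625)
sqrt(((7 + 3*(-4)) - 1*(-241)) + ((15 + I((0 - 2) - 2)) + J)) = sqrt(((7 + 3*(-4)) - 1*(-241)) + ((15 - ((0 - 2) - 2)/2) + 29/32)) = sqrt(((7 - 12) + 241) + ((15 - (-2 - 2)/2) + 29/32)) = sqrt((-5 + 241) + ((15 - 1/2*(-4)) + 29/32)) = sqrt(236 + ((15 + 2) + 29/32)) = sqrt(236 + (17 + 29/32)) = sqrt(236 + 573/32) = sqrt(8125/32) = 25*sqrt(26)/8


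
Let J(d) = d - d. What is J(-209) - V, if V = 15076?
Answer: -15076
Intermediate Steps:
J(d) = 0
J(-209) - V = 0 - 1*15076 = 0 - 15076 = -15076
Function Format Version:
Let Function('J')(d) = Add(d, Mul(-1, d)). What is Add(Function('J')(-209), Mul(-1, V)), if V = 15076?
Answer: -15076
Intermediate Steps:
Function('J')(d) = 0
Add(Function('J')(-209), Mul(-1, V)) = Add(0, Mul(-1, 15076)) = Add(0, -15076) = -15076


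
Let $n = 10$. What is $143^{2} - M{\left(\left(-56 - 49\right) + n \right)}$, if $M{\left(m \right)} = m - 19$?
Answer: $20563$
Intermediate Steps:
$M{\left(m \right)} = -19 + m$ ($M{\left(m \right)} = m - 19 = -19 + m$)
$143^{2} - M{\left(\left(-56 - 49\right) + n \right)} = 143^{2} - \left(-19 + \left(\left(-56 - 49\right) + 10\right)\right) = 20449 - \left(-19 + \left(-105 + 10\right)\right) = 20449 - \left(-19 - 95\right) = 20449 - -114 = 20449 + 114 = 20563$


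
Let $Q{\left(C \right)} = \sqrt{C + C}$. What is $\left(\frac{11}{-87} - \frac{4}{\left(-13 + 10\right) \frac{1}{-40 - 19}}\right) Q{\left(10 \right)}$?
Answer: $- \frac{4570 \sqrt{5}}{29} \approx -352.37$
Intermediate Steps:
$Q{\left(C \right)} = \sqrt{2} \sqrt{C}$ ($Q{\left(C \right)} = \sqrt{2 C} = \sqrt{2} \sqrt{C}$)
$\left(\frac{11}{-87} - \frac{4}{\left(-13 + 10\right) \frac{1}{-40 - 19}}\right) Q{\left(10 \right)} = \left(\frac{11}{-87} - \frac{4}{\left(-13 + 10\right) \frac{1}{-40 - 19}}\right) \sqrt{2} \sqrt{10} = \left(11 \left(- \frac{1}{87}\right) - \frac{4}{\left(-3\right) \frac{1}{-59}}\right) 2 \sqrt{5} = \left(- \frac{11}{87} - \frac{4}{\left(-3\right) \left(- \frac{1}{59}\right)}\right) 2 \sqrt{5} = \left(- \frac{11}{87} - \frac{4}{\frac{3}{59}}\right) 2 \sqrt{5} = \left(- \frac{11}{87} - \frac{236}{3}\right) 2 \sqrt{5} = - \frac{2285 \cdot 2 \sqrt{5}}{29} = - \frac{4570 \sqrt{5}}{29}$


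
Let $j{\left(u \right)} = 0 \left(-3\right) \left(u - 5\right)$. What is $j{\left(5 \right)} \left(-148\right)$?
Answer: $0$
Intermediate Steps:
$j{\left(u \right)} = 0$ ($j{\left(u \right)} = 0 \left(-5 + u\right) = 0$)
$j{\left(5 \right)} \left(-148\right) = 0 \left(-148\right) = 0$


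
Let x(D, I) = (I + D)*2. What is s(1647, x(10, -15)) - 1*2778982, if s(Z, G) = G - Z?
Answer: -2780639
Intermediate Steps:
x(D, I) = 2*D + 2*I (x(D, I) = (D + I)*2 = 2*D + 2*I)
s(1647, x(10, -15)) - 1*2778982 = ((2*10 + 2*(-15)) - 1*1647) - 1*2778982 = ((20 - 30) - 1647) - 2778982 = (-10 - 1647) - 2778982 = -1657 - 2778982 = -2780639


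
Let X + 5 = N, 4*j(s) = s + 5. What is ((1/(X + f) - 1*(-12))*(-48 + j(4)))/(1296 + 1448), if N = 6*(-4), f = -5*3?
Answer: -96441/482944 ≈ -0.19969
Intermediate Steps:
j(s) = 5/4 + s/4 (j(s) = (s + 5)/4 = (5 + s)/4 = 5/4 + s/4)
f = -15
N = -24
X = -29 (X = -5 - 24 = -29)
((1/(X + f) - 1*(-12))*(-48 + j(4)))/(1296 + 1448) = ((1/(-29 - 15) - 1*(-12))*(-48 + (5/4 + (¼)*4)))/(1296 + 1448) = ((1/(-44) + 12)*(-48 + (5/4 + 1)))/2744 = ((-1/44 + 12)*(-48 + 9/4))*(1/2744) = ((527/44)*(-183/4))*(1/2744) = -96441/176*1/2744 = -96441/482944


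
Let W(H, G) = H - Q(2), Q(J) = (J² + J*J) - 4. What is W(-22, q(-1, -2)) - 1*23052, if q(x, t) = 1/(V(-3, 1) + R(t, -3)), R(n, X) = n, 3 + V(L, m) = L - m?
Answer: -23078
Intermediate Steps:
V(L, m) = -3 + L - m (V(L, m) = -3 + (L - m) = -3 + L - m)
Q(J) = -4 + 2*J² (Q(J) = (J² + J²) - 4 = 2*J² - 4 = -4 + 2*J²)
q(x, t) = 1/(-7 + t) (q(x, t) = 1/((-3 - 3 - 1*1) + t) = 1/((-3 - 3 - 1) + t) = 1/(-7 + t))
W(H, G) = -4 + H (W(H, G) = H - (-4 + 2*2²) = H - (-4 + 2*4) = H - (-4 + 8) = H - 1*4 = H - 4 = -4 + H)
W(-22, q(-1, -2)) - 1*23052 = (-4 - 22) - 1*23052 = -26 - 23052 = -23078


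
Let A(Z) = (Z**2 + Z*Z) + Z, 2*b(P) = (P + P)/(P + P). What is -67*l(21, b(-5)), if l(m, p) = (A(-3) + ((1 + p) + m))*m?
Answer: -105525/2 ≈ -52763.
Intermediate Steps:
b(P) = 1/2 (b(P) = ((P + P)/(P + P))/2 = ((2*P)/((2*P)))/2 = ((2*P)*(1/(2*P)))/2 = (1/2)*1 = 1/2)
A(Z) = Z + 2*Z**2 (A(Z) = (Z**2 + Z**2) + Z = 2*Z**2 + Z = Z + 2*Z**2)
l(m, p) = m*(16 + m + p) (l(m, p) = (-3*(1 + 2*(-3)) + ((1 + p) + m))*m = (-3*(1 - 6) + (1 + m + p))*m = (-3*(-5) + (1 + m + p))*m = (15 + (1 + m + p))*m = (16 + m + p)*m = m*(16 + m + p))
-67*l(21, b(-5)) = -1407*(16 + 21 + 1/2) = -1407*75/2 = -67*1575/2 = -105525/2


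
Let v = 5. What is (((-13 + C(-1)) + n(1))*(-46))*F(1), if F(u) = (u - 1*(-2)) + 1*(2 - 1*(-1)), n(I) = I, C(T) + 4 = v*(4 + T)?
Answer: 276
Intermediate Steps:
C(T) = 16 + 5*T (C(T) = -4 + 5*(4 + T) = -4 + (20 + 5*T) = 16 + 5*T)
F(u) = 5 + u (F(u) = (u + 2) + 1*(2 + 1) = (2 + u) + 1*3 = (2 + u) + 3 = 5 + u)
(((-13 + C(-1)) + n(1))*(-46))*F(1) = (((-13 + (16 + 5*(-1))) + 1)*(-46))*(5 + 1) = (((-13 + (16 - 5)) + 1)*(-46))*6 = (((-13 + 11) + 1)*(-46))*6 = ((-2 + 1)*(-46))*6 = -1*(-46)*6 = 46*6 = 276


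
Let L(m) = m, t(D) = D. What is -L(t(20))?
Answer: -20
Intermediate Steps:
-L(t(20)) = -1*20 = -20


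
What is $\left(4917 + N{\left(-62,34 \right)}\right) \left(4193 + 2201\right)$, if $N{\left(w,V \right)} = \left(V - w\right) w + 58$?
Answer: $-6246938$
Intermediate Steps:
$N{\left(w,V \right)} = 58 + w \left(V - w\right)$ ($N{\left(w,V \right)} = w \left(V - w\right) + 58 = 58 + w \left(V - w\right)$)
$\left(4917 + N{\left(-62,34 \right)}\right) \left(4193 + 2201\right) = \left(4917 + \left(58 - \left(-62\right)^{2} + 34 \left(-62\right)\right)\right) \left(4193 + 2201\right) = \left(4917 - 5894\right) 6394 = \left(-977\right) 6394 = -6246938$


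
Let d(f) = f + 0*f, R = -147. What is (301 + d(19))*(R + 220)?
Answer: 23360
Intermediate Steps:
d(f) = f (d(f) = f + 0 = f)
(301 + d(19))*(R + 220) = (301 + 19)*(-147 + 220) = 320*73 = 23360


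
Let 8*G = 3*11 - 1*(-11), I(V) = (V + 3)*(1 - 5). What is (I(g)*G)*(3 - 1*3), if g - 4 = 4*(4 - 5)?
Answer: 0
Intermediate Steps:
g = 0 (g = 4 + 4*(4 - 5) = 4 + 4*(-1) = 4 - 4 = 0)
I(V) = -12 - 4*V (I(V) = (3 + V)*(-4) = -12 - 4*V)
G = 11/2 (G = (3*11 - 1*(-11))/8 = (33 + 11)/8 = (1/8)*44 = 11/2 ≈ 5.5000)
(I(g)*G)*(3 - 1*3) = ((-12 - 4*0)*(11/2))*(3 - 1*3) = ((-12 + 0)*(11/2))*(3 - 3) = -12*11/2*0 = -66*0 = 0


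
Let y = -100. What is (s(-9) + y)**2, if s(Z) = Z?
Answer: 11881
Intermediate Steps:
(s(-9) + y)**2 = (-9 - 100)**2 = (-109)**2 = 11881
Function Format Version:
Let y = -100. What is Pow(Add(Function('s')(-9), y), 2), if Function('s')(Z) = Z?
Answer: 11881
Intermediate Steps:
Pow(Add(Function('s')(-9), y), 2) = Pow(Add(-9, -100), 2) = Pow(-109, 2) = 11881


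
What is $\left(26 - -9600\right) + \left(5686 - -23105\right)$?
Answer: $38417$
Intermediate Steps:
$\left(26 - -9600\right) + \left(5686 - -23105\right) = \left(26 + 9600\right) + \left(5686 + 23105\right) = 9626 + 28791 = 38417$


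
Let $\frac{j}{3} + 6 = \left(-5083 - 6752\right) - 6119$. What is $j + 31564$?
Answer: $-22316$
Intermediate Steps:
$j = -53880$ ($j = -18 + 3 \left(\left(-5083 - 6752\right) - 6119\right) = -18 + 3 \left(-11835 - 6119\right) = -18 + 3 \left(-17954\right) = -18 - 53862 = -53880$)
$j + 31564 = -53880 + 31564 = -22316$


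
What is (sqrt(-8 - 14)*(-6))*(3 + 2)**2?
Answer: -150*I*sqrt(22) ≈ -703.56*I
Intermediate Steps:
(sqrt(-8 - 14)*(-6))*(3 + 2)**2 = (sqrt(-22)*(-6))*5**2 = ((I*sqrt(22))*(-6))*25 = -6*I*sqrt(22)*25 = -150*I*sqrt(22)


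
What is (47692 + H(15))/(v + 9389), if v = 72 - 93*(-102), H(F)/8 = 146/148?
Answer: 1764896/701039 ≈ 2.5175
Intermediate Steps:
H(F) = 292/37 (H(F) = 8*(146/148) = 8*(146*(1/148)) = 8*(73/74) = 292/37)
v = 9558 (v = 72 + 9486 = 9558)
(47692 + H(15))/(v + 9389) = (47692 + 292/37)/(9558 + 9389) = (1764896/37)/18947 = (1764896/37)*(1/18947) = 1764896/701039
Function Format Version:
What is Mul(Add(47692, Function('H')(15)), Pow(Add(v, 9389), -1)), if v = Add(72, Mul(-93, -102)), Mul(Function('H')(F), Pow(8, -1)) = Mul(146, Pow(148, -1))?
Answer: Rational(1764896, 701039) ≈ 2.5175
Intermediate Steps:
Function('H')(F) = Rational(292, 37) (Function('H')(F) = Mul(8, Mul(146, Pow(148, -1))) = Mul(8, Mul(146, Rational(1, 148))) = Mul(8, Rational(73, 74)) = Rational(292, 37))
v = 9558 (v = Add(72, 9486) = 9558)
Mul(Add(47692, Function('H')(15)), Pow(Add(v, 9389), -1)) = Mul(Add(47692, Rational(292, 37)), Pow(Add(9558, 9389), -1)) = Mul(Rational(1764896, 37), Pow(18947, -1)) = Mul(Rational(1764896, 37), Rational(1, 18947)) = Rational(1764896, 701039)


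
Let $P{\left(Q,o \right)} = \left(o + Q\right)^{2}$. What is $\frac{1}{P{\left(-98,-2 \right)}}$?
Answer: $\frac{1}{10000} \approx 0.0001$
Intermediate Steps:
$P{\left(Q,o \right)} = \left(Q + o\right)^{2}$
$\frac{1}{P{\left(-98,-2 \right)}} = \frac{1}{\left(-98 - 2\right)^{2}} = \frac{1}{\left(-100\right)^{2}} = \frac{1}{10000}$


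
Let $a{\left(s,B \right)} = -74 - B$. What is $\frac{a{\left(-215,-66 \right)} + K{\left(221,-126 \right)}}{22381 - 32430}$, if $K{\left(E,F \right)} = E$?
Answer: $- \frac{213}{10049} \approx -0.021196$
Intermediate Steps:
$\frac{a{\left(-215,-66 \right)} + K{\left(221,-126 \right)}}{22381 - 32430} = \frac{\left(-74 - -66\right) + 221}{22381 - 32430} = \frac{\left(-74 + 66\right) + 221}{-10049} = \left(-8 + 221\right) \left(- \frac{1}{10049}\right) = 213 \left(- \frac{1}{10049}\right) = - \frac{213}{10049}$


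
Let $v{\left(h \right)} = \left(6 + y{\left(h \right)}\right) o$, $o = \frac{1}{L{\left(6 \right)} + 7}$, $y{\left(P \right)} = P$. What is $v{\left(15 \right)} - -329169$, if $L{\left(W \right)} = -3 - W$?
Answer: $\frac{658317}{2} \approx 3.2916 \cdot 10^{5}$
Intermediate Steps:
$o = - \frac{1}{2}$ ($o = \frac{1}{\left(-3 - 6\right) + 7} = \frac{1}{-9 + 7} = \frac{1}{-2} = - \frac{1}{2} \approx -0.5$)
$v{\left(h \right)} = -3 - \frac{h}{2}$ ($v{\left(h \right)} = \left(6 + h\right) \left(- \frac{1}{2}\right) = -3 - \frac{h}{2}$)
$v{\left(15 \right)} - -329169 = \left(-3 - \frac{15}{2}\right) - -329169 = \left(-3 - \frac{15}{2}\right) + 329169 = - \frac{21}{2} + 329169 = \frac{658317}{2}$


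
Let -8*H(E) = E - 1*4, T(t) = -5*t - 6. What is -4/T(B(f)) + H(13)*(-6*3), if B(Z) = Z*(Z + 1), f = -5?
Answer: 4301/212 ≈ 20.288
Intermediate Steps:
B(Z) = Z*(1 + Z)
T(t) = -6 - 5*t
H(E) = 1/2 - E/8 (H(E) = -(E - 1*4)/8 = -(E - 4)/8 = -(-4 + E)/8 = 1/2 - E/8)
-4/T(B(f)) + H(13)*(-6*3) = -4/(-6 - (-25)*(1 - 5)) + (1/2 - 1/8*13)*(-6*3) = -4/(-6 - (-25)*(-4)) + (1/2 - 13/8)*(-18) = -4/(-6 - 5*20) - 9/8*(-18) = -4/(-6 - 100) + 81/4 = -4/(-106) + 81/4 = -4*(-1/106) + 81/4 = 2/53 + 81/4 = 4301/212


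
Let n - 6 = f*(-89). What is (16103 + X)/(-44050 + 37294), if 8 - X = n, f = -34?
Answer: -13079/6756 ≈ -1.9359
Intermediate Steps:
n = 3032 (n = 6 - 34*(-89) = 6 + 3026 = 3032)
X = -3024 (X = 8 - 1*3032 = 8 - 3032 = -3024)
(16103 + X)/(-44050 + 37294) = (16103 - 3024)/(-44050 + 37294) = 13079/(-6756) = 13079*(-1/6756) = -13079/6756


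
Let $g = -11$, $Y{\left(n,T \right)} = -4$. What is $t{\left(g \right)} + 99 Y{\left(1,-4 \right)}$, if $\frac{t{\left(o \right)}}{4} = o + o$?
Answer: $-484$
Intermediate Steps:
$t{\left(o \right)} = 8 o$ ($t{\left(o \right)} = 4 \left(o + o\right) = 4 \cdot 2 o = 8 o$)
$t{\left(g \right)} + 99 Y{\left(1,-4 \right)} = 8 \left(-11\right) + 99 \left(-4\right) = -88 - 396 = -484$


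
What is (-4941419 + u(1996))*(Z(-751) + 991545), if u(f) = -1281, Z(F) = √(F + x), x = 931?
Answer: -4900909471500 - 29656200*√5 ≈ -4.9010e+12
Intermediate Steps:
Z(F) = √(931 + F) (Z(F) = √(F + 931) = √(931 + F))
(-4941419 + u(1996))*(Z(-751) + 991545) = (-4941419 - 1281)*(√(931 - 751) + 991545) = -4942700*(√180 + 991545) = -4942700*(6*√5 + 991545) = -4942700*(991545 + 6*√5) = -4900909471500 - 29656200*√5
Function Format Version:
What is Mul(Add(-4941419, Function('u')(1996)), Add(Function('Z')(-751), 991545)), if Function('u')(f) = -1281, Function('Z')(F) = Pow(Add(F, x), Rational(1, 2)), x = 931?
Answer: Add(-4900909471500, Mul(-29656200, Pow(5, Rational(1, 2)))) ≈ -4.9010e+12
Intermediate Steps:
Function('Z')(F) = Pow(Add(931, F), Rational(1, 2)) (Function('Z')(F) = Pow(Add(F, 931), Rational(1, 2)) = Pow(Add(931, F), Rational(1, 2)))
Mul(Add(-4941419, Function('u')(1996)), Add(Function('Z')(-751), 991545)) = Mul(Add(-4941419, -1281), Add(Pow(Add(931, -751), Rational(1, 2)), 991545)) = Mul(-4942700, Add(Pow(180, Rational(1, 2)), 991545)) = Mul(-4942700, Add(Mul(6, Pow(5, Rational(1, 2))), 991545)) = Mul(-4942700, Add(991545, Mul(6, Pow(5, Rational(1, 2))))) = Add(-4900909471500, Mul(-29656200, Pow(5, Rational(1, 2))))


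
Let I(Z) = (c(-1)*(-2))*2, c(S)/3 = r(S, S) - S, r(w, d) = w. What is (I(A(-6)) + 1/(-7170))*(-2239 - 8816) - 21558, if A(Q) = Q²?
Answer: -10303987/478 ≈ -21556.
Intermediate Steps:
c(S) = 0 (c(S) = 3*(S - S) = 3*0 = 0)
I(Z) = 0 (I(Z) = (0*(-2))*2 = 0*2 = 0)
(I(A(-6)) + 1/(-7170))*(-2239 - 8816) - 21558 = (0 + 1/(-7170))*(-2239 - 8816) - 21558 = (0 - 1/7170)*(-11055) - 21558 = -1/7170*(-11055) - 21558 = 737/478 - 21558 = -10303987/478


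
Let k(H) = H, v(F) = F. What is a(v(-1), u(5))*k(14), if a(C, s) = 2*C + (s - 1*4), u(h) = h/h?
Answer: -70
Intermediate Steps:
u(h) = 1
a(C, s) = -4 + s + 2*C (a(C, s) = 2*C + (s - 4) = 2*C + (-4 + s) = -4 + s + 2*C)
a(v(-1), u(5))*k(14) = (-4 + 1 + 2*(-1))*14 = (-4 + 1 - 2)*14 = -5*14 = -70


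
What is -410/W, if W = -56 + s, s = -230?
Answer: 205/143 ≈ 1.4336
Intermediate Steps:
W = -286 (W = -56 - 230 = -286)
-410/W = -410/(-286) = -410*(-1/286) = 205/143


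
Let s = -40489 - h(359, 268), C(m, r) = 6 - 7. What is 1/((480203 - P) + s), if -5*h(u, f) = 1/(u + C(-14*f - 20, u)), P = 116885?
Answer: 1790/577863911 ≈ 3.0976e-6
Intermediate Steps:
C(m, r) = -1
h(u, f) = -1/(5*(-1 + u)) (h(u, f) = -1/(5*(u - 1)) = -1/(5*(-1 + u)))
s = -72475309/1790 (s = -40489 - (-1)/(-5 + 5*359) = -40489 - (-1)/(-5 + 1795) = -40489 - (-1)/1790 = -40489 - 1*(-1/1790) = -40489 + 1/1790 = -72475309/1790 ≈ -40489.)
1/((480203 - P) + s) = 1/((480203 - 1*116885) - 72475309/1790) = 1/((480203 - 116885) - 72475309/1790) = 1/(363318 - 72475309/1790) = 1/(577863911/1790) = 1790/577863911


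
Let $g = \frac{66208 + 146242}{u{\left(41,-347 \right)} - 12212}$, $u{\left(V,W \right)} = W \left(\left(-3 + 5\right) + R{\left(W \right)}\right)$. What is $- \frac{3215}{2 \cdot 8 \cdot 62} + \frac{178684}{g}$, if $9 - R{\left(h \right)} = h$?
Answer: $- \frac{12092468159007}{105375200} \approx -1.1476 \cdot 10^{5}$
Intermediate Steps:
$R{\left(h \right)} = 9 - h$
$u{\left(V,W \right)} = W \left(11 - W\right)$ ($u{\left(V,W \right)} = W \left(\left(-3 + 5\right) - \left(-9 + W\right)\right) = W \left(2 - \left(-9 + W\right)\right) = W \left(11 - W\right)$)
$g = - \frac{106225}{68219}$ ($g = \frac{66208 + 146242}{- 347 \left(11 - -347\right) - 12212} = \frac{212450}{- 347 \left(11 + 347\right) - 12212} = \frac{212450}{\left(-347\right) 358 - 12212} = \frac{212450}{-124226 - 12212} = \frac{212450}{-136438} = 212450 \left(- \frac{1}{136438}\right) = - \frac{106225}{68219} \approx -1.5571$)
$- \frac{3215}{2 \cdot 8 \cdot 62} + \frac{178684}{g} = - \frac{3215}{2 \cdot 8 \cdot 62} + \frac{178684}{- \frac{106225}{68219}} = - \frac{3215}{16 \cdot 62} + 178684 \left(- \frac{68219}{106225}\right) = - \frac{3215}{992} - \frac{12189643796}{106225} = - \frac{12092468159007}{105375200}$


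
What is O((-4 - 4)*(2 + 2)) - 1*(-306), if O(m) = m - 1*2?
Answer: 272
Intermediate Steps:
O(m) = -2 + m (O(m) = m - 2 = -2 + m)
O((-4 - 4)*(2 + 2)) - 1*(-306) = (-2 + (-4 - 4)*(2 + 2)) - 1*(-306) = (-2 - 8*4) + 306 = (-2 - 32) + 306 = -34 + 306 = 272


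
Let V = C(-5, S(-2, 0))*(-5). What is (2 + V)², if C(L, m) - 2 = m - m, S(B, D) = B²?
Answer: 64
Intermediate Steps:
C(L, m) = 2 (C(L, m) = 2 + (m - m) = 2 + 0 = 2)
V = -10 (V = 2*(-5) = -10)
(2 + V)² = (2 - 10)² = (-8)² = 64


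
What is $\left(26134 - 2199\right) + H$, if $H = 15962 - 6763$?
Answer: $33134$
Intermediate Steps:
$H = 9199$
$\left(26134 - 2199\right) + H = \left(26134 - 2199\right) + 9199 = 23935 + 9199 = 33134$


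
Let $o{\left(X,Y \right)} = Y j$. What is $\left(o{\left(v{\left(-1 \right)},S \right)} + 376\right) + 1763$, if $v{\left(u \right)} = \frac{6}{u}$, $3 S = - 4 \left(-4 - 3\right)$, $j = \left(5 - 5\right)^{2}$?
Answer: $2139$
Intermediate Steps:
$j = 0$ ($j = 0^{2} = 0$)
$S = \frac{28}{3}$ ($S = \frac{\left(-4\right) \left(-4 - 3\right)}{3} = \frac{\left(-4\right) \left(-7\right)}{3} = \frac{1}{3} \cdot 28 = \frac{28}{3} \approx 9.3333$)
$o{\left(X,Y \right)} = 0$ ($o{\left(X,Y \right)} = Y 0 = 0$)
$\left(o{\left(v{\left(-1 \right)},S \right)} + 376\right) + 1763 = \left(0 + 376\right) + 1763 = 376 + 1763 = 2139$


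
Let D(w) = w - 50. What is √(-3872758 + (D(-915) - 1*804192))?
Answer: I*√4677915 ≈ 2162.8*I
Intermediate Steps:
D(w) = -50 + w
√(-3872758 + (D(-915) - 1*804192)) = √(-3872758 + ((-50 - 915) - 1*804192)) = √(-3872758 + (-965 - 804192)) = √(-3872758 - 805157) = √(-4677915) = I*√4677915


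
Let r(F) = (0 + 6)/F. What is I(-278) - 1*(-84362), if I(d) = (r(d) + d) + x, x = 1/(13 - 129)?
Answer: 1355769929/16124 ≈ 84084.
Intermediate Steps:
r(F) = 6/F
x = -1/116 (x = 1/(-116) = -1/116 ≈ -0.0086207)
I(d) = -1/116 + d + 6/d (I(d) = (6/d + d) - 1/116 = (d + 6/d) - 1/116 = -1/116 + d + 6/d)
I(-278) - 1*(-84362) = (-1/116 - 278 + 6/(-278)) - 1*(-84362) = (-1/116 - 278 + 6*(-1/278)) + 84362 = (-1/116 - 278 - 3/139) + 84362 = -4482959/16124 + 84362 = 1355769929/16124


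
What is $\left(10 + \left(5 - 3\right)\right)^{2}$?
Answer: $144$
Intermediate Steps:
$\left(10 + \left(5 - 3\right)\right)^{2} = \left(10 + 2\right)^{2} = 12^{2} = 144$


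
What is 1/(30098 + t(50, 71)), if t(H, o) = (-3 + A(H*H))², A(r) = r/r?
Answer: 1/30102 ≈ 3.3220e-5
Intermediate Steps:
A(r) = 1
t(H, o) = 4 (t(H, o) = (-3 + 1)² = (-2)² = 4)
1/(30098 + t(50, 71)) = 1/(30098 + 4) = 1/30102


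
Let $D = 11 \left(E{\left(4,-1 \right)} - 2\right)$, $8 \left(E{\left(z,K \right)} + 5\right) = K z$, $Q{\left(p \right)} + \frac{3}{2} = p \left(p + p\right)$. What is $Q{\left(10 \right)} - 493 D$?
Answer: $40871$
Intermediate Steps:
$Q{\left(p \right)} = - \frac{3}{2} + 2 p^{2}$ ($Q{\left(p \right)} = - \frac{3}{2} + p \left(p + p\right) = - \frac{3}{2} + p 2 p = - \frac{3}{2} + 2 p^{2}$)
$E{\left(z,K \right)} = -5 + \frac{K z}{8}$
$D = - \frac{165}{2}$ ($D = 11 \left(\left(-5 + \frac{1}{8} \left(-1\right) 4\right) - 2\right) = 11 \left(\left(-5 - \frac{1}{2}\right) - 2\right) = 11 \left(- \frac{11}{2} - 2\right) = 11 \left(- \frac{15}{2}\right) = - \frac{165}{2} \approx -82.5$)
$Q{\left(10 \right)} - 493 D = \left(- \frac{3}{2} + 2 \cdot 10^{2}\right) - - \frac{81345}{2} = \left(- \frac{3}{2} + 2 \cdot 100\right) + \frac{81345}{2} = \left(- \frac{3}{2} + 200\right) + \frac{81345}{2} = \frac{397}{2} + \frac{81345}{2} = 40871$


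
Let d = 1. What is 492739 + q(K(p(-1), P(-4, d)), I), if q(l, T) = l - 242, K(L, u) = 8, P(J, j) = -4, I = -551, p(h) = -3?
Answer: 492505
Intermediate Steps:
q(l, T) = -242 + l
492739 + q(K(p(-1), P(-4, d)), I) = 492739 + (-242 + 8) = 492739 - 234 = 492505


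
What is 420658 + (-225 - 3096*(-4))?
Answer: 432817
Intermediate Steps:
420658 + (-225 - 3096*(-4)) = 420658 + (-225 - 344*(-36)) = 420658 + (-225 + 12384) = 420658 + 12159 = 432817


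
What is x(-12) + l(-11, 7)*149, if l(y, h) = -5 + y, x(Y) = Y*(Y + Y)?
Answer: -2096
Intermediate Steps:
x(Y) = 2*Y² (x(Y) = Y*(2*Y) = 2*Y²)
x(-12) + l(-11, 7)*149 = 2*(-12)² + (-5 - 11)*149 = 2*144 - 16*149 = 288 - 2384 = -2096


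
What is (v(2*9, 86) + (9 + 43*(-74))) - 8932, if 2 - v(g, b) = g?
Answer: -12121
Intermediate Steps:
v(g, b) = 2 - g
(v(2*9, 86) + (9 + 43*(-74))) - 8932 = ((2 - 2*9) + (9 + 43*(-74))) - 8932 = ((2 - 1*18) + (9 - 3182)) - 8932 = ((2 - 18) - 3173) - 8932 = (-16 - 3173) - 8932 = -3189 - 8932 = -12121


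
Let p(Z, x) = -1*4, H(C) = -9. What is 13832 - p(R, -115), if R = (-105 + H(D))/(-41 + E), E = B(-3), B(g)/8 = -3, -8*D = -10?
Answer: 13836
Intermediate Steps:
D = 5/4 (D = -⅛*(-10) = 5/4 ≈ 1.2500)
B(g) = -24 (B(g) = 8*(-3) = -24)
E = -24
R = 114/65 (R = (-105 - 9)/(-41 - 24) = -114/(-65) = -114*(-1/65) = 114/65 ≈ 1.7538)
p(Z, x) = -4
13832 - p(R, -115) = 13832 - 1*(-4) = 13832 + 4 = 13836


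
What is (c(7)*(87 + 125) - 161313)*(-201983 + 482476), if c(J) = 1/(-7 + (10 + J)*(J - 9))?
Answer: -1855193324185/41 ≈ -4.5249e+10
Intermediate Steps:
c(J) = 1/(-7 + (-9 + J)*(10 + J)) (c(J) = 1/(-7 + (10 + J)*(-9 + J)) = 1/(-7 + (-9 + J)*(10 + J)))
(c(7)*(87 + 125) - 161313)*(-201983 + 482476) = ((87 + 125)/(-97 + 7 + 7²) - 161313)*(-201983 + 482476) = (212/(-97 + 7 + 49) - 161313)*280493 = (212/(-41) - 161313)*280493 = (-1/41*212 - 161313)*280493 = (-212/41 - 161313)*280493 = -6614045/41*280493 = -1855193324185/41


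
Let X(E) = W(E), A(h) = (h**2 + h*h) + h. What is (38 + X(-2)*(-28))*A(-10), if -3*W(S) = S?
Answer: 11020/3 ≈ 3673.3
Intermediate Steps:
A(h) = h + 2*h**2 (A(h) = (h**2 + h**2) + h = 2*h**2 + h = h + 2*h**2)
W(S) = -S/3
X(E) = -E/3
(38 + X(-2)*(-28))*A(-10) = (38 - 1/3*(-2)*(-28))*(-10*(1 + 2*(-10))) = (38 + (2/3)*(-28))*(-10*(1 - 20)) = (38 - 56/3)*(-10*(-19)) = (58/3)*190 = 11020/3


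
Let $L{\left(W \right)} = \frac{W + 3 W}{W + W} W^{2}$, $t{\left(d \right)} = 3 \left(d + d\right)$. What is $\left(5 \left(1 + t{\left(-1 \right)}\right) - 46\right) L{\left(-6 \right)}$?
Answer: $-5112$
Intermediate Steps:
$t{\left(d \right)} = 6 d$ ($t{\left(d \right)} = 3 \cdot 2 d = 6 d$)
$L{\left(W \right)} = 2 W^{2}$ ($L{\left(W \right)} = \frac{4 W}{2 W} W^{2} = 4 W \frac{1}{2 W} W^{2} = 2 W^{2}$)
$\left(5 \left(1 + t{\left(-1 \right)}\right) - 46\right) L{\left(-6 \right)} = \left(5 \left(1 + 6 \left(-1\right)\right) - 46\right) 2 \left(-6\right)^{2} = \left(5 \left(1 - 6\right) - 46\right) 2 \cdot 36 = \left(5 \left(-5\right) - 46\right) 72 = \left(-25 - 46\right) 72 = \left(-71\right) 72 = -5112$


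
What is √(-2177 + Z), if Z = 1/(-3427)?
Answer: 2*I*√6391851915/3427 ≈ 46.658*I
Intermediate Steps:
Z = -1/3427 ≈ -0.00029180
√(-2177 + Z) = √(-2177 - 1/3427) = √(-7460580/3427) = 2*I*√6391851915/3427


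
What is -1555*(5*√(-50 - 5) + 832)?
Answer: -1293760 - 7775*I*√55 ≈ -1.2938e+6 - 57661.0*I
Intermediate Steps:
-1555*(5*√(-50 - 5) + 832) = -1555*(5*√(-55) + 832) = -1555*(5*(I*√55) + 832) = -1555*(5*I*√55 + 832) = -1555*(832 + 5*I*√55) = -1293760 - 7775*I*√55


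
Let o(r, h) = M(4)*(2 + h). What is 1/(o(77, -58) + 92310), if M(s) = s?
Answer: 1/92086 ≈ 1.0859e-5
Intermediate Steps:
o(r, h) = 8 + 4*h (o(r, h) = 4*(2 + h) = 8 + 4*h)
1/(o(77, -58) + 92310) = 1/((8 + 4*(-58)) + 92310) = 1/((8 - 232) + 92310) = 1/(-224 + 92310) = 1/92086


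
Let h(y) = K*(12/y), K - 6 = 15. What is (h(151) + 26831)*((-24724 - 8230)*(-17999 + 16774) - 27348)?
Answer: 163452184576366/151 ≈ 1.0825e+12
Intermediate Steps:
K = 21 (K = 6 + 15 = 21)
h(y) = 252/y (h(y) = 21*(12/y) = 252/y)
(h(151) + 26831)*((-24724 - 8230)*(-17999 + 16774) - 27348) = (252/151 + 26831)*((-24724 - 8230)*(-17999 + 16774) - 27348) = (252*(1/151) + 26831)*(-32954*(-1225) - 27348) = (252/151 + 26831)*(40368650 - 27348) = (4051733/151)*40341302 = 163452184576366/151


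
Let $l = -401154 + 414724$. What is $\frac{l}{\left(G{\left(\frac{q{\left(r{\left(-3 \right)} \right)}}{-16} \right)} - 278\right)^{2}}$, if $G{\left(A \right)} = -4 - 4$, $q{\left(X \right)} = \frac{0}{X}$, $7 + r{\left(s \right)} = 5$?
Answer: $\frac{6785}{40898} \approx 0.1659$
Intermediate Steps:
$r{\left(s \right)} = -2$ ($r{\left(s \right)} = -7 + 5 = -2$)
$q{\left(X \right)} = 0$
$G{\left(A \right)} = -8$ ($G{\left(A \right)} = -4 - 4 = -8$)
$l = 13570$
$\frac{l}{\left(G{\left(\frac{q{\left(r{\left(-3 \right)} \right)}}{-16} \right)} - 278\right)^{2}} = \frac{13570}{\left(-8 - 278\right)^{2}} = \frac{13570}{\left(-286\right)^{2}} = \frac{13570}{81796} = 13570 \cdot \frac{1}{81796} = \frac{6785}{40898}$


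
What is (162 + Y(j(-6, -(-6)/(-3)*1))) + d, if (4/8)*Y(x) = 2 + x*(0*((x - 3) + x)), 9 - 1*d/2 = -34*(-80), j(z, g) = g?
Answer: -5256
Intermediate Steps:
d = -5422 (d = 18 - (-68)*(-80) = 18 - 2*2720 = 18 - 5440 = -5422)
Y(x) = 4 (Y(x) = 2*(2 + x*(0*((x - 3) + x))) = 2*(2 + x*(0*((-3 + x) + x))) = 2*(2 + x*(0*(-3 + 2*x))) = 2*(2 + x*0) = 2*(2 + 0) = 2*2 = 4)
(162 + Y(j(-6, -(-6)/(-3)*1))) + d = (162 + 4) - 5422 = 166 - 5422 = -5256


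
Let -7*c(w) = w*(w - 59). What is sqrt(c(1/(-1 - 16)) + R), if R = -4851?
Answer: I*sqrt(68702039)/119 ≈ 69.653*I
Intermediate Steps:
c(w) = -w*(-59 + w)/7 (c(w) = -w*(w - 59)/7 = -w*(-59 + w)/7)
sqrt(c(1/(-1 - 16)) + R) = sqrt((59 - 1/(-1 - 16))/(7*(-1 - 16)) - 4851) = sqrt((1/7)*(59 - 1/(-17))/(-17) - 4851) = sqrt((1/7)*(-1/17)*(59 - 1*(-1/17)) - 4851) = sqrt((1/7)*(-1/17)*(59 + 1/17) - 4851) = sqrt((1/7)*(-1/17)*(1004/17) - 4851) = sqrt(-1004/2023 - 4851) = sqrt(-9814577/2023) = I*sqrt(68702039)/119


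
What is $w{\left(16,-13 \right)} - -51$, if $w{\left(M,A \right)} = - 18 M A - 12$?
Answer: $3783$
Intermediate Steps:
$w{\left(M,A \right)} = -12 - 18 A M$ ($w{\left(M,A \right)} = - 18 A M - 12 = -12 - 18 A M$)
$w{\left(16,-13 \right)} - -51 = \left(-12 - \left(-234\right) 16\right) - -51 = \left(-12 + 3744\right) + 51 = 3732 + 51 = 3783$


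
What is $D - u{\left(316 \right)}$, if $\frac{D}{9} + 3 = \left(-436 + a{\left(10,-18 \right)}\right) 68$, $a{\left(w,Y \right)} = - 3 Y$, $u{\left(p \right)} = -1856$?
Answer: $-231955$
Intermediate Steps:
$D = -233811$ ($D = -27 + 9 \left(-436 - -54\right) 68 = -27 + 9 \left(-436 + 54\right) 68 = -27 + 9 \left(\left(-382\right) 68\right) = -27 + 9 \left(-25976\right) = -27 - 233784 = -233811$)
$D - u{\left(316 \right)} = -233811 - -1856 = -233811 + 1856 = -231955$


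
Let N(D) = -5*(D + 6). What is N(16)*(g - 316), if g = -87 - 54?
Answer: 50270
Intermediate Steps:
N(D) = -30 - 5*D (N(D) = -5*(6 + D) = -30 - 5*D)
g = -141
N(16)*(g - 316) = (-30 - 5*16)*(-141 - 316) = (-30 - 80)*(-457) = -110*(-457) = 50270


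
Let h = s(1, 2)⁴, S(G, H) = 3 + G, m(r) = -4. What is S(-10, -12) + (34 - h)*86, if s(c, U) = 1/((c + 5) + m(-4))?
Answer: 23293/8 ≈ 2911.6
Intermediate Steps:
s(c, U) = 1/(1 + c) (s(c, U) = 1/((c + 5) - 4) = 1/((5 + c) - 4) = 1/(1 + c))
h = 1/16 (h = (1/(1 + 1))⁴ = (1/2)⁴ = (½)⁴ = 1/16 ≈ 0.062500)
S(-10, -12) + (34 - h)*86 = (3 - 10) + (34 - 1*1/16)*86 = -7 + (34 - 1/16)*86 = -7 + (543/16)*86 = -7 + 23349/8 = 23293/8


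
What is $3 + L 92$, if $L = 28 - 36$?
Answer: $-733$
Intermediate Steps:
$L = -8$ ($L = 28 - 36 = -8$)
$3 + L 92 = 3 - 736 = -733$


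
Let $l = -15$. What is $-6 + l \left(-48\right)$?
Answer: $714$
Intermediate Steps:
$-6 + l \left(-48\right) = -6 - -720 = -6 + 720 = 714$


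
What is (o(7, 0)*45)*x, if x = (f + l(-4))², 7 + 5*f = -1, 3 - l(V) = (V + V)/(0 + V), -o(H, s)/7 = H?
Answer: -3969/5 ≈ -793.80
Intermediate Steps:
o(H, s) = -7*H
l(V) = 1 (l(V) = 3 - (V + V)/(0 + V) = 3 - 2*V/V = 3 - 1*2 = 3 - 2 = 1)
f = -8/5 (f = -7/5 + (⅕)*(-1) = -7/5 - ⅕ = -8/5 ≈ -1.6000)
x = 9/25 (x = (-8/5 + 1)² = (-⅗)² = 9/25 ≈ 0.36000)
(o(7, 0)*45)*x = (-7*7*45)*(9/25) = -49*45*(9/25) = -2205*9/25 = -3969/5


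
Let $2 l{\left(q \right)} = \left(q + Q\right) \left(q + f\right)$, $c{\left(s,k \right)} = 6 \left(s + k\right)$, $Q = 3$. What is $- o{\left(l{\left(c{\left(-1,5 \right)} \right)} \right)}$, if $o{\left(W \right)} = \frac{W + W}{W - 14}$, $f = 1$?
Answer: $- \frac{1350}{647} \approx -2.0866$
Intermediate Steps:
$c{\left(s,k \right)} = 6 k + 6 s$ ($c{\left(s,k \right)} = 6 \left(k + s\right) = 6 k + 6 s$)
$l{\left(q \right)} = \frac{\left(1 + q\right) \left(3 + q\right)}{2}$ ($l{\left(q \right)} = \frac{\left(q + 3\right) \left(q + 1\right)}{2} = \frac{\left(3 + q\right) \left(1 + q\right)}{2} = \frac{\left(1 + q\right) \left(3 + q\right)}{2}$)
$o{\left(W \right)} = \frac{2 W}{-14 + W}$
$- o{\left(l{\left(c{\left(-1,5 \right)} \right)} \right)} = - \frac{2 \left(\frac{3}{2} + \frac{\left(6 \cdot 5 + 6 \left(-1\right)\right)^{2}}{2} + 2 \left(6 \cdot 5 + 6 \left(-1\right)\right)\right)}{-14 + \left(\frac{3}{2} + \frac{\left(6 \cdot 5 + 6 \left(-1\right)\right)^{2}}{2} + 2 \left(6 \cdot 5 + 6 \left(-1\right)\right)\right)} = - \frac{2 \left(\frac{3}{2} + \frac{\left(30 - 6\right)^{2}}{2} + 2 \left(30 - 6\right)\right)}{-14 + \left(\frac{3}{2} + \frac{\left(30 - 6\right)^{2}}{2} + 2 \left(30 - 6\right)\right)} = - \frac{2 \left(\frac{3}{2} + \frac{24^{2}}{2} + 2 \cdot 24\right)}{-14 + \left(\frac{3}{2} + \frac{24^{2}}{2} + 2 \cdot 24\right)} = - \frac{2 \left(\frac{3}{2} + \frac{1}{2} \cdot 576 + 48\right)}{-14 + \left(\frac{3}{2} + \frac{1}{2} \cdot 576 + 48\right)} = - \frac{2 \left(\frac{3}{2} + 288 + 48\right)}{-14 + \left(\frac{3}{2} + 288 + 48\right)} = - \frac{2 \cdot 675}{2 \left(-14 + \frac{675}{2}\right)} = - \frac{2 \cdot 675}{2 \cdot \frac{647}{2}} = - \frac{2 \cdot 675 \cdot 2}{2 \cdot 647} = \left(-1\right) \frac{1350}{647} = - \frac{1350}{647}$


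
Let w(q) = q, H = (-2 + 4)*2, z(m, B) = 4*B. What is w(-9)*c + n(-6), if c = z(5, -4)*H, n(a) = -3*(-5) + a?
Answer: 585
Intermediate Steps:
n(a) = 15 + a
H = 4 (H = 2*2 = 4)
c = -64 (c = (4*(-4))*4 = -16*4 = -64)
w(-9)*c + n(-6) = -9*(-64) + (15 - 6) = 576 + 9 = 585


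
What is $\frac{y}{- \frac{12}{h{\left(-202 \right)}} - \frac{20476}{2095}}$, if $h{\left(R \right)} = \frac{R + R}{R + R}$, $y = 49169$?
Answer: $- \frac{103009055}{45616} \approx -2258.2$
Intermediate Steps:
$h{\left(R \right)} = 1$ ($h{\left(R \right)} = \frac{2 R}{2 R} = 2 R \frac{1}{2 R} = 1$)
$\frac{y}{- \frac{12}{h{\left(-202 \right)}} - \frac{20476}{2095}} = \frac{49169}{- \frac{12}{1} - \frac{20476}{2095}} = \frac{49169}{\left(-12\right) 1 - \frac{20476}{2095}} = \frac{49169}{-12 - \frac{20476}{2095}} = \frac{49169}{- \frac{45616}{2095}} = 49169 \left(- \frac{2095}{45616}\right) = - \frac{103009055}{45616}$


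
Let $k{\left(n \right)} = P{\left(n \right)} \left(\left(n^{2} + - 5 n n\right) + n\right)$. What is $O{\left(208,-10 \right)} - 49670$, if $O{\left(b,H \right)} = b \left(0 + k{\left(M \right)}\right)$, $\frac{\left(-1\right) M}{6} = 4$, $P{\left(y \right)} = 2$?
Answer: $-1018118$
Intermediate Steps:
$M = -24$ ($M = \left(-6\right) 4 = -24$)
$k{\left(n \right)} = - 8 n^{2} + 2 n$ ($k{\left(n \right)} = 2 \left(\left(n^{2} + - 5 n n\right) + n\right) = 2 \left(\left(n^{2} - 5 n^{2}\right) + n\right) = 2 \left(- 4 n^{2} + n\right) = 2 \left(n - 4 n^{2}\right) = - 8 n^{2} + 2 n$)
$O{\left(b,H \right)} = - 4656 b$ ($O{\left(b,H \right)} = b \left(0 + 2 \left(-24\right) \left(1 - -96\right)\right) = b \left(0 + 2 \left(-24\right) \left(1 + 96\right)\right) = b \left(0 + 2 \left(-24\right) 97\right) = b \left(0 - 4656\right) = b \left(-4656\right) = - 4656 b$)
$O{\left(208,-10 \right)} - 49670 = \left(-4656\right) 208 - 49670 = -968448 - 49670 = -1018118$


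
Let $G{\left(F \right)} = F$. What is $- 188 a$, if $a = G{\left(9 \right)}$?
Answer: $-1692$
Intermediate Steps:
$a = 9$
$- 188 a = \left(-188\right) 9 = -1692$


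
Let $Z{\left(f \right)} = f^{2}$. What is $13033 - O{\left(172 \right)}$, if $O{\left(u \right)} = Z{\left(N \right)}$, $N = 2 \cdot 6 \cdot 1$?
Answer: $12889$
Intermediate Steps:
$N = 12$ ($N = 12 \cdot 1 = 12$)
$O{\left(u \right)} = 144$ ($O{\left(u \right)} = 12^{2} = 144$)
$13033 - O{\left(172 \right)} = 13033 - 144 = 12889$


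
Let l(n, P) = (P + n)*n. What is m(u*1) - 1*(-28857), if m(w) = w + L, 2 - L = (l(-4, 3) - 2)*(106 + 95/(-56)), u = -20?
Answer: 801651/28 ≈ 28630.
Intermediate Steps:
l(n, P) = n*(P + n)
L = -5785/28 (L = 2 - (-4*(3 - 4) - 2)*(106 + 95/(-56)) = 2 - (-4*(-1) - 2)*(106 + 95*(-1/56)) = 2 - (4 - 2)*(106 - 95/56) = 2 - 2*5841/56 = 2 - 1*5841/28 = 2 - 5841/28 = -5785/28 ≈ -206.61)
m(w) = -5785/28 + w (m(w) = w - 5785/28 = -5785/28 + w)
m(u*1) - 1*(-28857) = (-5785/28 - 20*1) - 1*(-28857) = (-5785/28 - 20) + 28857 = -6345/28 + 28857 = 801651/28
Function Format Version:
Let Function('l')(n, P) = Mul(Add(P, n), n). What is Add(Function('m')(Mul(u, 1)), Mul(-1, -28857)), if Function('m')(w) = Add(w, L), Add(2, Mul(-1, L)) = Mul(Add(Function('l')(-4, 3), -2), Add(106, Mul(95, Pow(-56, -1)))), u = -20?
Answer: Rational(801651, 28) ≈ 28630.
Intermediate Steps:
Function('l')(n, P) = Mul(n, Add(P, n))
L = Rational(-5785, 28) (L = Add(2, Mul(-1, Mul(Add(Mul(-4, Add(3, -4)), -2), Add(106, Mul(95, Pow(-56, -1)))))) = Add(2, Mul(-1, Mul(Add(Mul(-4, -1), -2), Add(106, Mul(95, Rational(-1, 56)))))) = Add(2, Mul(-1, Mul(Add(4, -2), Add(106, Rational(-95, 56))))) = Add(2, Mul(-1, Mul(2, Rational(5841, 56)))) = Add(2, Mul(-1, Rational(5841, 28))) = Add(2, Rational(-5841, 28)) = Rational(-5785, 28) ≈ -206.61)
Function('m')(w) = Add(Rational(-5785, 28), w) (Function('m')(w) = Add(w, Rational(-5785, 28)) = Add(Rational(-5785, 28), w))
Add(Function('m')(Mul(u, 1)), Mul(-1, -28857)) = Add(Add(Rational(-5785, 28), Mul(-20, 1)), Mul(-1, -28857)) = Add(Add(Rational(-5785, 28), -20), 28857) = Add(Rational(-6345, 28), 28857) = Rational(801651, 28)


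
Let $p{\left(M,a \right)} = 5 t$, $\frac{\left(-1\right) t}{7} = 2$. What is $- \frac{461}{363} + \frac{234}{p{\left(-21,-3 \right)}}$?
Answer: $- \frac{58606}{12705} \approx -4.6128$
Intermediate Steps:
$t = -14$ ($t = \left(-7\right) 2 = -14$)
$p{\left(M,a \right)} = -70$ ($p{\left(M,a \right)} = 5 \left(-14\right) = -70$)
$- \frac{461}{363} + \frac{234}{p{\left(-21,-3 \right)}} = - \frac{461}{363} + \frac{234}{-70} = \left(-461\right) \frac{1}{363} + 234 \left(- \frac{1}{70}\right) = - \frac{461}{363} - \frac{117}{35} = - \frac{58606}{12705}$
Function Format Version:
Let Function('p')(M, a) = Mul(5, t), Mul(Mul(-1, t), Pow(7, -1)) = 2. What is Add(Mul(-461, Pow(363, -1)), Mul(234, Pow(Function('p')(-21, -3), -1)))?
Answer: Rational(-58606, 12705) ≈ -4.6128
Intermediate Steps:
t = -14 (t = Mul(-7, 2) = -14)
Function('p')(M, a) = -70 (Function('p')(M, a) = Mul(5, -14) = -70)
Add(Mul(-461, Pow(363, -1)), Mul(234, Pow(Function('p')(-21, -3), -1))) = Add(Mul(-461, Pow(363, -1)), Mul(234, Pow(-70, -1))) = Add(Mul(-461, Rational(1, 363)), Mul(234, Rational(-1, 70))) = Add(Rational(-461, 363), Rational(-117, 35)) = Rational(-58606, 12705)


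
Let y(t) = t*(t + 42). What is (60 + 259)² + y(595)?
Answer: 480776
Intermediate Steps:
y(t) = t*(42 + t)
(60 + 259)² + y(595) = (60 + 259)² + 595*(42 + 595) = 319² + 595*637 = 101761 + 379015 = 480776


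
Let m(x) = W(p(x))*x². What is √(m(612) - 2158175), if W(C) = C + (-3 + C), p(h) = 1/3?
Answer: I*√3032111 ≈ 1741.3*I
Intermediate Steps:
p(h) = ⅓
W(C) = -3 + 2*C
m(x) = -7*x²/3 (m(x) = (-3 + 2*(⅓))*x² = (-3 + ⅔)*x² = -7*x²/3)
√(m(612) - 2158175) = √(-7/3*612² - 2158175) = √(-7/3*374544 - 2158175) = √(-873936 - 2158175) = √(-3032111) = I*√3032111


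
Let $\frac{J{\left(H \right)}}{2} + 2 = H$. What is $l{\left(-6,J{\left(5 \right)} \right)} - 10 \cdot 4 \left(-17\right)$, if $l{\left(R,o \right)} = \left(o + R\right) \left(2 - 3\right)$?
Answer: $680$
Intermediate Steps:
$J{\left(H \right)} = -4 + 2 H$
$l{\left(R,o \right)} = - R - o$ ($l{\left(R,o \right)} = \left(R + o\right) \left(-1\right) = - R - o$)
$l{\left(-6,J{\left(5 \right)} \right)} - 10 \cdot 4 \left(-17\right) = \left(\left(-1\right) \left(-6\right) - \left(-4 + 2 \cdot 5\right)\right) - 10 \cdot 4 \left(-17\right) = \left(6 - \left(-4 + 10\right)\right) - -680 = \left(6 - 6\right) + 680 = 0 + 680 = 680$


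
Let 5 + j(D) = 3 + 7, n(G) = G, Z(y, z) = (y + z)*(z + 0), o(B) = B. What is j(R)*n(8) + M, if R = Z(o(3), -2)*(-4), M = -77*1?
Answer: -37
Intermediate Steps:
M = -77
Z(y, z) = z*(y + z) (Z(y, z) = (y + z)*z = z*(y + z))
R = 8 (R = -2*(3 - 2)*(-4) = -2*1*(-4) = -2*(-4) = 8)
j(D) = 5 (j(D) = -5 + (3 + 7) = -5 + 10 = 5)
j(R)*n(8) + M = 5*8 - 77 = 40 - 77 = -37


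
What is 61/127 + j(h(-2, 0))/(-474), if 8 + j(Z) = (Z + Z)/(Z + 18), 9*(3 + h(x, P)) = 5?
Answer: 349649/702310 ≈ 0.49786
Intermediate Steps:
h(x, P) = -22/9 (h(x, P) = -3 + (⅑)*5 = -3 + 5/9 = -22/9)
j(Z) = -8 + 2*Z/(18 + Z) (j(Z) = -8 + (Z + Z)/(Z + 18) = -8 + (2*Z)/(18 + Z) = -8 + 2*Z/(18 + Z))
61/127 + j(h(-2, 0))/(-474) = 61/127 + (6*(-24 - 1*(-22/9))/(18 - 22/9))/(-474) = 61*(1/127) + (6*(-24 + 22/9)/(140/9))*(-1/474) = 61/127 + (6*(9/140)*(-194/9))*(-1/474) = 61/127 - 291/35*(-1/474) = 61/127 + 97/5530 = 349649/702310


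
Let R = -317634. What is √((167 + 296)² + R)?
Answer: I*√103265 ≈ 321.35*I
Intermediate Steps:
√((167 + 296)² + R) = √((167 + 296)² - 317634) = √(463² - 317634) = √(214369 - 317634) = √(-103265) = I*√103265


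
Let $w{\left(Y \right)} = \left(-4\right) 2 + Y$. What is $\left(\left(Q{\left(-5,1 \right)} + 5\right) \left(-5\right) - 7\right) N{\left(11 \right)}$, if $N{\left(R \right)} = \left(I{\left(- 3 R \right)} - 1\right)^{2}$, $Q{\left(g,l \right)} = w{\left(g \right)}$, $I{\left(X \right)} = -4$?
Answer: $825$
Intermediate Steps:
$w{\left(Y \right)} = -8 + Y$
$Q{\left(g,l \right)} = -8 + g$
$N{\left(R \right)} = 25$ ($N{\left(R \right)} = \left(-4 - 1\right)^{2} = \left(-5\right)^{2} = 25$)
$\left(\left(Q{\left(-5,1 \right)} + 5\right) \left(-5\right) - 7\right) N{\left(11 \right)} = \left(\left(\left(-8 - 5\right) + 5\right) \left(-5\right) - 7\right) 25 = \left(\left(-13 + 5\right) \left(-5\right) - 7\right) 25 = \left(\left(-8\right) \left(-5\right) - 7\right) 25 = \left(40 - 7\right) 25 = 33 \cdot 25 = 825$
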